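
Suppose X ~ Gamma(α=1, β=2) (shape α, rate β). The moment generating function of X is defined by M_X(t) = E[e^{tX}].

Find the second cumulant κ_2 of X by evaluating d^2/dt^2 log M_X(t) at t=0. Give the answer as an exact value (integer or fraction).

κ_2 = d^2K/dt^2 |_{t=0} = 1/4

M_X(t) = 2/(2 - t)
K_X(t) = log M_X(t) = -log(2 - t) + log(2)
dK/dt = -1/(t - 2)
d^2K/dt^2 = 1/(t^2 - 4*t + 4)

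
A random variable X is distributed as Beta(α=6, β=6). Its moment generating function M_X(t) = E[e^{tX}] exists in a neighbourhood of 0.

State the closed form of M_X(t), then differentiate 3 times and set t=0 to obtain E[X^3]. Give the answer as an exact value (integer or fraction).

E[X^3] = M^(3)(0) = 2/13

M_X(t) = ₁F₁(6; 12; t)
M^(3)(t) = 2*₁F₁(9; 15; t)/13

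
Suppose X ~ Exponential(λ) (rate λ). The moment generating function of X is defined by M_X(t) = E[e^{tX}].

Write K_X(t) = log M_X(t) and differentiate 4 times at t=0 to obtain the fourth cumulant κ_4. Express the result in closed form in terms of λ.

κ_4 = K^(4)(0) = 6/λ^4

M_X(t) = λ/(λ - t)
K_X(t) = log M_X(t) = log(λ) - log(λ - t)
K^(4)(t) = 6/(λ^4 - 4*λ^3*t + 6*λ^2*t^2 - 4*λ*t^3 + t^4)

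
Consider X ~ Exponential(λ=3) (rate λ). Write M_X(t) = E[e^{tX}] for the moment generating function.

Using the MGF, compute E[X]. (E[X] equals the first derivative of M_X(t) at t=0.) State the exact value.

E[X] = M^(1)(0) = 1/3

M_X(t) = 3/(3 - t)
M^(1)(t) = 3/(t^2 - 6*t + 9)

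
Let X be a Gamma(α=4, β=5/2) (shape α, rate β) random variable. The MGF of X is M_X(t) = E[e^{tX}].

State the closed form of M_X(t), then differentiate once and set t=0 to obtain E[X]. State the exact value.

M_X(t) = 625/(16*(5/2 - t)^4)
D[M](t) = -5000/(32*t^5 - 400*t^4 + 2000*t^3 - 5000*t^2 + 6250*t - 3125)

E[X] = D[M](0) = 8/5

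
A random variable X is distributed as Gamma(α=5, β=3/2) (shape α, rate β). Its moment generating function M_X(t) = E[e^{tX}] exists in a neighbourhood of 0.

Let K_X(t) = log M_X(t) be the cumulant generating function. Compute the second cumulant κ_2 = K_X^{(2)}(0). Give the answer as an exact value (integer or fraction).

κ_2 = K^(2)(0) = 20/9

M_X(t) = 243/(32*(3/2 - t)^5)
K_X(t) = log M_X(t) = -5*log(3/2 - t) - 5*log(2) + 5*log(3)
K^(2)(t) = 20/(4*t^2 - 12*t + 9)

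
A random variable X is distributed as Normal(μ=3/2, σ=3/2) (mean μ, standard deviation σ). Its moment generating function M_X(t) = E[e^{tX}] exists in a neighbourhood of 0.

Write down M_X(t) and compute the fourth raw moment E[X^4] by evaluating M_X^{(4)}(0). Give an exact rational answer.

M_X(t) = e^(9*t^2/8 + 3*t/2)

E[X^4] = D^4[M](0) = 405/8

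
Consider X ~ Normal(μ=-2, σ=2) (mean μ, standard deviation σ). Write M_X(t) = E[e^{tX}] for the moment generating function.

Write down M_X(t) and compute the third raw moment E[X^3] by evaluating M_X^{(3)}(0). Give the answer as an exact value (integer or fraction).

M_X(t) = e^(2*t^2 - 2*t)
M^(3)(t) = (64*t^3*e^(2*t^2) - 96*t^2*e^(2*t^2) + 96*t*e^(2*t^2) - 32*e^(2*t^2))*e^(-2*t)

E[X^3] = M^(3)(0) = -32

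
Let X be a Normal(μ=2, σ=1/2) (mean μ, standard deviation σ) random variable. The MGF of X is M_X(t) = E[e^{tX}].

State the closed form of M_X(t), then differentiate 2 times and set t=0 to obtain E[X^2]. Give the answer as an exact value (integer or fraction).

E[X^2] = D^2[M](0) = 17/4

M_X(t) = e^(t^2/8 + 2*t)
D^2[M](t) = t^2*e^(2*t)*e^(t^2/8)/16 + t*e^(2*t)*e^(t^2/8) + 17*e^(2*t)*e^(t^2/8)/4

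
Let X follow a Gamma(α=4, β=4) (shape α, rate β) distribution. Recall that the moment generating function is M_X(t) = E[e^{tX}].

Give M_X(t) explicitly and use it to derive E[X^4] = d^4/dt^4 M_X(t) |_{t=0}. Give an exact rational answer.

M_X(t) = 256/(4 - t)^4
dM/dt = -1024/(t^5 - 20*t^4 + 160*t^3 - 640*t^2 + 1280*t - 1024)
d^2M/dt^2 = 5120/(t^6 - 24*t^5 + 240*t^4 - 1280*t^3 + 3840*t^2 - 6144*t + 4096)
d^3M/dt^3 = -30720/(t^7 - 28*t^6 + 336*t^5 - 2240*t^4 + 8960*t^3 - 21504*t^2 + 28672*t - 16384)
d^4M/dt^4 = 215040/(t^8 - 32*t^7 + 448*t^6 - 3584*t^5 + 17920*t^4 - 57344*t^3 + 114688*t^2 - 131072*t + 65536)

E[X^4] = d^4M/dt^4 |_{t=0} = 105/32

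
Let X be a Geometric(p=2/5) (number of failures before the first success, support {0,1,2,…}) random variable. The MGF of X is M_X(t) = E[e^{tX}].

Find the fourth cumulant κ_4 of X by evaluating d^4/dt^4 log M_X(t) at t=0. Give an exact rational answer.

κ_4 = K^(4)(0) = 705/8

M_X(t) = 2/(5*(1 - 3*e^(t)/5))
K_X(t) = log M_X(t) = -log(1 - 3*e^(t)/5) - log(5) + log(2)
K^(4)(t) = (135*e^(3*t) + 900*e^(2*t) + 375*e^(t))/(81*e^(4*t) - 540*e^(3*t) + 1350*e^(2*t) - 1500*e^(t) + 625)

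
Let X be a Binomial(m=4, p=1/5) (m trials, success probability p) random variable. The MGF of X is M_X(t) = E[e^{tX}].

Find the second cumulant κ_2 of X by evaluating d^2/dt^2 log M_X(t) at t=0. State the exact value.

M_X(t) = (e^(t)/5 + 4/5)^4
K_X(t) = log M_X(t) = 4*log(e^(t)/5 + 4/5)
dK/dt = 4*e^(t)/(e^(t) + 4)
d^2K/dt^2 = 16*e^(t)/(e^(2*t) + 8*e^(t) + 16)

κ_2 = d^2K/dt^2 |_{t=0} = 16/25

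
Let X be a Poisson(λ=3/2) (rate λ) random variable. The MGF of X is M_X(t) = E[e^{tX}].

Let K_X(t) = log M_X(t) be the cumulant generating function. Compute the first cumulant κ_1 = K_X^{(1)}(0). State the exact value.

κ_1 = K′(0) = 3/2

M_X(t) = e^(3*e^(t)/2 - 3/2)
K_X(t) = log M_X(t) = 3*e^(t)/2 - 3/2
K′(t) = 3*e^(t)/2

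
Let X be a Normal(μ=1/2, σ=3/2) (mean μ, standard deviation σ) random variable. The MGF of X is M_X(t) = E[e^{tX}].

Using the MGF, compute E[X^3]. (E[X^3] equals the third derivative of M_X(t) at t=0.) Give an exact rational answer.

M_X(t) = e^(9*t^2/8 + t/2)
M^(3)(t) = 729*t^3*e^(t/2)*e^(9*t^2/8)/64 + 243*t^2*e^(t/2)*e^(9*t^2/8)/32 + 135*t*e^(t/2)*e^(9*t^2/8)/8 + 7*e^(t/2)*e^(9*t^2/8)/2

E[X^3] = M^(3)(0) = 7/2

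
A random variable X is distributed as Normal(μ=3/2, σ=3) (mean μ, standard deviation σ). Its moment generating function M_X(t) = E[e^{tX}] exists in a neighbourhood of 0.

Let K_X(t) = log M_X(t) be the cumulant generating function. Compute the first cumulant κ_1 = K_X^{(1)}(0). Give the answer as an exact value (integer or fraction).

κ_1 = dK/dt |_{t=0} = 3/2

M_X(t) = e^(9*t^2/2 + 3*t/2)
K_X(t) = log M_X(t) = 9*t^2/2 + 3*t/2
dK/dt = 9*t + 3/2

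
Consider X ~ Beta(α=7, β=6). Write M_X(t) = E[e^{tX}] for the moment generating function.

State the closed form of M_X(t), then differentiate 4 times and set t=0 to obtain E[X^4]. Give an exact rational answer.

E[X^4] = d^4M/dt^4 |_{t=0} = 3/26

M_X(t) = ₁F₁(7; 13; t)
dM/dt = 7*₁F₁(8; 14; t)/13
d^2M/dt^2 = 4*₁F₁(9; 15; t)/13
d^3M/dt^3 = 12*₁F₁(10; 16; t)/65
d^4M/dt^4 = 3*₁F₁(11; 17; t)/26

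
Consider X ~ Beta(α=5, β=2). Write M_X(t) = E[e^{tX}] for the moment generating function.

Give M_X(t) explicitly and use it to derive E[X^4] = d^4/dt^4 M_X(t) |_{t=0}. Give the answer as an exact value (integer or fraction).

M_X(t) = ₁F₁(5; 7; t)
dM/dt = 5*₁F₁(6; 8; t)/7
d^2M/dt^2 = 15*₁F₁(7; 9; t)/28
d^3M/dt^3 = 5*₁F₁(8; 10; t)/12
d^4M/dt^4 = ₁F₁(9; 11; t)/3

E[X^4] = d^4M/dt^4 |_{t=0} = 1/3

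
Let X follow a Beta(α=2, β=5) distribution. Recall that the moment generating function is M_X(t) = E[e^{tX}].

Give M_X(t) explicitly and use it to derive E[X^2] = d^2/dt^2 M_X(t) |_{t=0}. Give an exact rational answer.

E[X^2] = M^(2)(0) = 3/28

M_X(t) = ₁F₁(2; 7; t)
M^(2)(t) = 3*₁F₁(4; 9; t)/28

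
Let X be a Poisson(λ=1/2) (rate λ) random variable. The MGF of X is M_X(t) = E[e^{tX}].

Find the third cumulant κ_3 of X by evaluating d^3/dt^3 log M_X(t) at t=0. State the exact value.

M_X(t) = e^(e^(t)/2 - 1/2)
K_X(t) = log M_X(t) = e^(t)/2 - 1/2
K′(t) = e^(t)/2
K′′(t) = e^(t)/2
K′′′(t) = e^(t)/2

κ_3 = K′′′(0) = 1/2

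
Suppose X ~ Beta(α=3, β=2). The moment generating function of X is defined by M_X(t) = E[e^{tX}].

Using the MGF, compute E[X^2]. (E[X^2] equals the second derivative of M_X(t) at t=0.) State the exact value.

M_X(t) = ₁F₁(3; 5; t)
D^2[M](t) = 2*₁F₁(5; 7; t)/5

E[X^2] = D^2[M](0) = 2/5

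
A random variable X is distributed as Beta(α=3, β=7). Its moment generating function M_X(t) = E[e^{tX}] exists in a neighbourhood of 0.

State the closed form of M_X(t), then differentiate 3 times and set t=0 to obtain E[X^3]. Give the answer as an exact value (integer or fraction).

E[X^3] = D^3[M](0) = 1/22

M_X(t) = ₁F₁(3; 10; t)
D^3[M](t) = ₁F₁(6; 13; t)/22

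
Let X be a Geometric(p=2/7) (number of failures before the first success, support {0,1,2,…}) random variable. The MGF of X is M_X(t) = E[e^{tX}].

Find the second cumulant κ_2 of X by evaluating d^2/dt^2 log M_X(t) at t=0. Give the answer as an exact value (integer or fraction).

κ_2 = d^2K/dt^2 |_{t=0} = 35/4

M_X(t) = 2/(7*(1 - 5*e^(t)/7))
K_X(t) = log M_X(t) = -log(1 - 5*e^(t)/7) - log(7) + log(2)
dK/dt = -5*e^(t)/(5*e^(t) - 7)
d^2K/dt^2 = 35*e^(t)/(25*e^(2*t) - 70*e^(t) + 49)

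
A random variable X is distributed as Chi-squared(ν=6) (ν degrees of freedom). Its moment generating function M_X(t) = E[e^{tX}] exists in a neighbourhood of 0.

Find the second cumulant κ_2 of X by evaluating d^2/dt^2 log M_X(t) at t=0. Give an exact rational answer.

M_X(t) = (1 - 2*t)^(-3)
K_X(t) = log M_X(t) = -3*log(1 - 2*t)
dK/dt = -6/(2*t - 1)
d^2K/dt^2 = 12/(4*t^2 - 4*t + 1)

κ_2 = d^2K/dt^2 |_{t=0} = 12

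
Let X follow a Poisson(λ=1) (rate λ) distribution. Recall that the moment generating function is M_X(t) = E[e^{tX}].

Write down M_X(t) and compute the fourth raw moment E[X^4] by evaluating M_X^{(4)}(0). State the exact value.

E[X^4] = M^(4)(0) = 15

M_X(t) = e^(e^(t) - 1)
M^(4)(t) = (e^(4*t)*e^(e^(t)) + 6*e^(3*t)*e^(e^(t)) + 7*e^(2*t)*e^(e^(t)) + e^(t)*e^(e^(t)))*e^(-1)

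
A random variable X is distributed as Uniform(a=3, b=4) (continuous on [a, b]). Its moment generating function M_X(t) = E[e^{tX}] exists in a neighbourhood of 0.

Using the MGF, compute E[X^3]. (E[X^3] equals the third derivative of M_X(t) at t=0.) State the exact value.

M_X(t) = (e^(4*t) - e^(3*t))/t
M^(3)(t) = (64*t^3*e^(4*t) - 27*t^3*e^(3*t) - 48*t^2*e^(4*t) + 27*t^2*e^(3*t) + 24*t*e^(4*t) - 18*t*e^(3*t) - 6*e^(4*t) + 6*e^(3*t))/t^4

E[X^3] = M^(3)(0) = 175/4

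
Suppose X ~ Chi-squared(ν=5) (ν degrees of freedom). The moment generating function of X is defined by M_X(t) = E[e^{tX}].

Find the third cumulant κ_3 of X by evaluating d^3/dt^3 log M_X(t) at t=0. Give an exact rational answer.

κ_3 = D^3[K](0) = 40

M_X(t) = (1 - 2*t)^(-5/2)
K_X(t) = log M_X(t) = -5*log(1 - 2*t)/2
D^3[K](t) = -40/(8*t^3 - 12*t^2 + 6*t - 1)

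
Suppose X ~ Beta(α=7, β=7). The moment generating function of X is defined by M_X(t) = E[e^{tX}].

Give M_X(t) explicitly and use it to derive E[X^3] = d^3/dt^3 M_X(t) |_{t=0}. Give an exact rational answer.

E[X^3] = D^3[M](0) = 3/20

M_X(t) = ₁F₁(7; 14; t)
D^3[M](t) = 3*₁F₁(10; 17; t)/20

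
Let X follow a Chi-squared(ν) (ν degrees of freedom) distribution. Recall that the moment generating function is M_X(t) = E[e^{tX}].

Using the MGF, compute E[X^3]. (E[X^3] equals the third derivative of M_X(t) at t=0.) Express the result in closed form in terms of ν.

M_X(t) = (1 - 2*t)^(-ν/2)
dM/dt = -ν/(2*t*(1 - 2*t)^(ν/2) - (1 - 2*t)^(ν/2))
d^2M/dt^2 = (ν^2 + 2*ν)/(4*t^2*(1 - 2*t)^(ν/2) - 4*t*(1 - 2*t)^(ν/2) + (1 - 2*t)^(ν/2))
d^3M/dt^3 = (-ν^3 - 6*ν^2 - 8*ν)/(8*t^3*(1 - 2*t)^(ν/2) - 12*t^2*(1 - 2*t)^(ν/2) + 6*t*(1 - 2*t)^(ν/2) - (1 - 2*t)^(ν/2))

E[X^3] = d^3M/dt^3 |_{t=0} = ν*(ν^2 + 6*ν + 8)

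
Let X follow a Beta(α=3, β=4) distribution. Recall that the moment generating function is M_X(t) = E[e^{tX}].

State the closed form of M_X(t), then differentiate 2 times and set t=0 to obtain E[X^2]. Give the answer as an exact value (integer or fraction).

E[X^2] = D^2[M](0) = 3/14

M_X(t) = ₁F₁(3; 7; t)
D^2[M](t) = 3*₁F₁(5; 9; t)/14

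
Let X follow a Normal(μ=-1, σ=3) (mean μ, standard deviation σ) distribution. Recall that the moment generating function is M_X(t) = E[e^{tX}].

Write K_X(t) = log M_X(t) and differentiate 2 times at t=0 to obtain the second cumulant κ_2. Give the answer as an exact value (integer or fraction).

M_X(t) = e^(9*t^2/2 - t)
K_X(t) = log M_X(t) = 9*t^2/2 - t
dK/dt = 9*t - 1
d^2K/dt^2 = 9

κ_2 = d^2K/dt^2 |_{t=0} = 9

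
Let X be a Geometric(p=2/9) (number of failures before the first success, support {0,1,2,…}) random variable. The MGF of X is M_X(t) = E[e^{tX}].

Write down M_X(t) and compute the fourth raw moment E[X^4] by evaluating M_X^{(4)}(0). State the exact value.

M_X(t) = 2/(9*(1 - 7*e^(t)/9))
D^4[M](t) = (-4802*e^(4*t) - 67914*e^(3*t) - 87318*e^(2*t) - 10206*e^(t))/(16807*e^(5*t) - 108045*e^(4*t) + 277830*e^(3*t) - 357210*e^(2*t) + 229635*e^(t) - 59049)

E[X^4] = D^4[M](0) = 5320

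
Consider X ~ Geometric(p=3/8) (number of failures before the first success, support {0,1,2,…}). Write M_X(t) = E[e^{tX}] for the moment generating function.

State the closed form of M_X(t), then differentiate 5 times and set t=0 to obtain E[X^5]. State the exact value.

M_X(t) = 3/(8*(1 - 5*e^(t)/8))

E[X^5] = D^5[M](0) = 338135/81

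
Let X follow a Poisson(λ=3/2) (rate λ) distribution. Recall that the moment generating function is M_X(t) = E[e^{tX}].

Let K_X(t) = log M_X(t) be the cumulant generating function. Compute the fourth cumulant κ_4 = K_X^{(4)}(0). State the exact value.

M_X(t) = e^(3*e^(t)/2 - 3/2)
K_X(t) = log M_X(t) = 3*e^(t)/2 - 3/2
dK/dt = 3*e^(t)/2
d^2K/dt^2 = 3*e^(t)/2
d^3K/dt^3 = 3*e^(t)/2
d^4K/dt^4 = 3*e^(t)/2

κ_4 = d^4K/dt^4 |_{t=0} = 3/2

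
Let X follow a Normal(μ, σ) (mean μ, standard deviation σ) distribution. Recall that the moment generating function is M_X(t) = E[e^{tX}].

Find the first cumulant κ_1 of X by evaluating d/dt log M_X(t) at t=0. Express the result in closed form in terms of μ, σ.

κ_1 = K′(0) = μ

M_X(t) = e^(μ*t + σ^2*t^2/2)
K_X(t) = log M_X(t) = μ*t + σ^2*t^2/2
K′(t) = μ + σ^2*t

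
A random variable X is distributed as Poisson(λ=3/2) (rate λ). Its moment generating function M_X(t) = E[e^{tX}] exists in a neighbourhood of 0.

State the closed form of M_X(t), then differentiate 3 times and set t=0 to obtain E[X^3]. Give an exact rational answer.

E[X^3] = M^(3)(0) = 93/8

M_X(t) = e^(3*e^(t)/2 - 3/2)
M^(3)(t) = (27*e^(3*t)*e^(3*e^(t)/2) + 54*e^(2*t)*e^(3*e^(t)/2) + 12*e^(t)*e^(3*e^(t)/2))*e^(-3/2)/8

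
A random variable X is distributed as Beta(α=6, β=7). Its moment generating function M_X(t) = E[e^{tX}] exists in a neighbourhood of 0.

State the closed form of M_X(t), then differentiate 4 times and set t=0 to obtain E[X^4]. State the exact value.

E[X^4] = d^4M/dt^4 |_{t=0} = 9/130

M_X(t) = ₁F₁(6; 13; t)
dM/dt = 6*₁F₁(7; 14; t)/13
d^2M/dt^2 = 3*₁F₁(8; 15; t)/13
d^3M/dt^3 = 8*₁F₁(9; 16; t)/65
d^4M/dt^4 = 9*₁F₁(10; 17; t)/130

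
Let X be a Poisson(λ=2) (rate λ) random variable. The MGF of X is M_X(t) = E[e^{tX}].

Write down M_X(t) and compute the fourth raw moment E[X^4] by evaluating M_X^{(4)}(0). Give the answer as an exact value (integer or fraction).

M_X(t) = e^(2*e^(t) - 2)
M^(4)(t) = (16*e^(4*t)*e^(2*e^(t)) + 48*e^(3*t)*e^(2*e^(t)) + 28*e^(2*t)*e^(2*e^(t)) + 2*e^(t)*e^(2*e^(t)))*e^(-2)

E[X^4] = M^(4)(0) = 94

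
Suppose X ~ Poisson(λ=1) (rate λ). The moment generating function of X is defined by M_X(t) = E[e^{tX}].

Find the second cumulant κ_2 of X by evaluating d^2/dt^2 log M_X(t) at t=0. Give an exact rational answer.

M_X(t) = e^(e^(t) - 1)
K_X(t) = log M_X(t) = e^(t) - 1
K^(2)(t) = e^(t)

κ_2 = K^(2)(0) = 1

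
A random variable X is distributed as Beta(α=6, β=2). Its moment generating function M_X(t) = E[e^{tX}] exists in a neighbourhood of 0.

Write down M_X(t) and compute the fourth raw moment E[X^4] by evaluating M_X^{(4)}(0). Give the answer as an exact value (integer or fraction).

M_X(t) = ₁F₁(6; 8; t)
M′(t) = 3*₁F₁(7; 9; t)/4
M′′(t) = 7*₁F₁(8; 10; t)/12
M′′′(t) = 7*₁F₁(9; 11; t)/15
M′′′′(t) = 21*₁F₁(10; 12; t)/55

E[X^4] = M′′′′(0) = 21/55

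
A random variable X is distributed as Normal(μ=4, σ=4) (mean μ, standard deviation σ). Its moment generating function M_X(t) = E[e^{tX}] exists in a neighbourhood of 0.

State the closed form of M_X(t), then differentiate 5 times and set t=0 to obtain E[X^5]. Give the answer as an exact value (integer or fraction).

E[X^5] = M′′′′′(0) = 26624

M_X(t) = e^(8*t^2 + 4*t)
M′(t) = 16*t*e^(4*t)*e^(8*t^2) + 4*e^(4*t)*e^(8*t^2)
M′′(t) = 256*t^2*e^(4*t)*e^(8*t^2) + 128*t*e^(4*t)*e^(8*t^2) + 32*e^(4*t)*e^(8*t^2)
M′′′(t) = 4096*t^3*e^(4*t)*e^(8*t^2) + 3072*t^2*e^(4*t)*e^(8*t^2) + 1536*t*e^(4*t)*e^(8*t^2) + 256*e^(4*t)*e^(8*t^2)
M′′′′(t) = 65536*t^4*e^(4*t)*e^(8*t^2) + 65536*t^3*e^(4*t)*e^(8*t^2) + 49152*t^2*e^(4*t)*e^(8*t^2) + 16384*t*e^(4*t)*e^(8*t^2) + 2560*e^(4*t)*e^(8*t^2)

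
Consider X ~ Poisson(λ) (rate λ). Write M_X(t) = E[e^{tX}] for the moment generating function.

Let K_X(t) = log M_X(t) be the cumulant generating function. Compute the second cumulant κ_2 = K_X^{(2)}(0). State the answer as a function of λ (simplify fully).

κ_2 = d^2K/dt^2 |_{t=0} = λ

M_X(t) = e^(λ*(e^(t) - 1))
K_X(t) = log M_X(t) = λ*(e^(t) - 1)
dK/dt = λ*e^(t)
d^2K/dt^2 = λ*e^(t)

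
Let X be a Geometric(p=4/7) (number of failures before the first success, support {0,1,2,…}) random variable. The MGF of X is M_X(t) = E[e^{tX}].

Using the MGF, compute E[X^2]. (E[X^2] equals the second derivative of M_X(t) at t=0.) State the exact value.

E[X^2] = D^2[M](0) = 15/8

M_X(t) = 4/(7*(1 - 3*e^(t)/7))
D^2[M](t) = (-36*e^(2*t) - 84*e^(t))/(27*e^(3*t) - 189*e^(2*t) + 441*e^(t) - 343)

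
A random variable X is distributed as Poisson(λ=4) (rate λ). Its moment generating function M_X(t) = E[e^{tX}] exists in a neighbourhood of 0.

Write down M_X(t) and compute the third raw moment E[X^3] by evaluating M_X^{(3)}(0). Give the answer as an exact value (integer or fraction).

M_X(t) = e^(4*e^(t) - 4)
D^3[M](t) = (64*e^(3*t)*e^(4*e^(t)) + 48*e^(2*t)*e^(4*e^(t)) + 4*e^(t)*e^(4*e^(t)))*e^(-4)

E[X^3] = D^3[M](0) = 116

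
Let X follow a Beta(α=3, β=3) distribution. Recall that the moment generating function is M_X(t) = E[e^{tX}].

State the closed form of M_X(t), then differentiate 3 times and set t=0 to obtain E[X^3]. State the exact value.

E[X^3] = d^3M/dt^3 |_{t=0} = 5/28

M_X(t) = ₁F₁(3; 6; t)
dM/dt = ₁F₁(4; 7; t)/2
d^2M/dt^2 = 2*₁F₁(5; 8; t)/7
d^3M/dt^3 = 5*₁F₁(6; 9; t)/28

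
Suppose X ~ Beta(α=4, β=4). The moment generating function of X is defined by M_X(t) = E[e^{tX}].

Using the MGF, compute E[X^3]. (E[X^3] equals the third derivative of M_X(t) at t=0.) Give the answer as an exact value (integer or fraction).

E[X^3] = D^3[M](0) = 1/6

M_X(t) = ₁F₁(4; 8; t)
D^3[M](t) = ₁F₁(7; 11; t)/6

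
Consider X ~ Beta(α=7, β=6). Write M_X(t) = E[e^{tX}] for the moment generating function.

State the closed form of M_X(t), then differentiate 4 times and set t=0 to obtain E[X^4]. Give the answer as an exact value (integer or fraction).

E[X^4] = d^4M/dt^4 |_{t=0} = 3/26

M_X(t) = ₁F₁(7; 13; t)
dM/dt = 7*₁F₁(8; 14; t)/13
d^2M/dt^2 = 4*₁F₁(9; 15; t)/13
d^3M/dt^3 = 12*₁F₁(10; 16; t)/65
d^4M/dt^4 = 3*₁F₁(11; 17; t)/26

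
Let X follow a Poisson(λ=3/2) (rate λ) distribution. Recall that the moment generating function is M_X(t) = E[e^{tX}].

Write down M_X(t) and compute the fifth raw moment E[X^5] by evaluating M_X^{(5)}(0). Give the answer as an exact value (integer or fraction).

M_X(t) = e^(3*e^(t)/2 - 3/2)
M^(5)(t) = (243*e^(5*t)*e^(3*e^(t)/2) + 1620*e^(4*t)*e^(3*e^(t)/2) + 2700*e^(3*t)*e^(3*e^(t)/2) + 1080*e^(2*t)*e^(3*e^(t)/2) + 48*e^(t)*e^(3*e^(t)/2))*e^(-3/2)/32

E[X^5] = M^(5)(0) = 5691/32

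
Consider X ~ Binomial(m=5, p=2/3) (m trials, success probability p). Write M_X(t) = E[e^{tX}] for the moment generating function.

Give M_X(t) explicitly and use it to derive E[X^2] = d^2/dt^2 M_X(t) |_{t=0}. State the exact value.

E[X^2] = d^2M/dt^2 |_{t=0} = 110/9

M_X(t) = (2*e^(t)/3 + 1/3)^5
dM/dt = 160*e^(5*t)/243 + 320*e^(4*t)/243 + 80*e^(3*t)/81 + 80*e^(2*t)/243 + 10*e^(t)/243
d^2M/dt^2 = 800*e^(5*t)/243 + 1280*e^(4*t)/243 + 80*e^(3*t)/27 + 160*e^(2*t)/243 + 10*e^(t)/243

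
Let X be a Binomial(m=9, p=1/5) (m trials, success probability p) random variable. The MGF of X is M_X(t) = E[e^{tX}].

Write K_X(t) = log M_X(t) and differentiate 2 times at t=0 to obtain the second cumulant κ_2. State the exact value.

M_X(t) = (e^(t)/5 + 4/5)^9
K_X(t) = log M_X(t) = 9*log(e^(t)/5 + 4/5)
D^2[K](t) = 36*e^(t)/(e^(2*t) + 8*e^(t) + 16)

κ_2 = D^2[K](0) = 36/25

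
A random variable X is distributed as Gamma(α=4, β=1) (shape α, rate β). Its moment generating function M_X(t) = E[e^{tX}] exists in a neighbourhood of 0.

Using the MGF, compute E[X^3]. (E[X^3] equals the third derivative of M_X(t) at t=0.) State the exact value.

M_X(t) = (1 - t)^(-4)
dM/dt = -4/(t^5 - 5*t^4 + 10*t^3 - 10*t^2 + 5*t - 1)
d^2M/dt^2 = 20/(t^6 - 6*t^5 + 15*t^4 - 20*t^3 + 15*t^2 - 6*t + 1)
d^3M/dt^3 = -120/(t^7 - 7*t^6 + 21*t^5 - 35*t^4 + 35*t^3 - 21*t^2 + 7*t - 1)

E[X^3] = d^3M/dt^3 |_{t=0} = 120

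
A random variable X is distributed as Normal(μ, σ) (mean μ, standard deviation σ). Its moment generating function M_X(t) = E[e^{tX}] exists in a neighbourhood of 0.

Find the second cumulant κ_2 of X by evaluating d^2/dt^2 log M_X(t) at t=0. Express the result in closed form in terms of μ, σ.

M_X(t) = e^(μ*t + σ^2*t^2/2)
K_X(t) = log M_X(t) = μ*t + σ^2*t^2/2
K′(t) = μ + σ^2*t
K′′(t) = σ^2

κ_2 = K′′(0) = σ^2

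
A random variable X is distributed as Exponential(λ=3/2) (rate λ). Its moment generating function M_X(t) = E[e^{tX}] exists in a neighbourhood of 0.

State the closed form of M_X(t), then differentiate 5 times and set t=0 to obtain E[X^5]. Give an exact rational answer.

M_X(t) = 3/(2*(3/2 - t))
dM/dt = 6/(4*t^2 - 12*t + 9)
d^2M/dt^2 = -24/(8*t^3 - 36*t^2 + 54*t - 27)
d^3M/dt^3 = 144/(16*t^4 - 96*t^3 + 216*t^2 - 216*t + 81)
d^4M/dt^4 = -1152/(32*t^5 - 240*t^4 + 720*t^3 - 1080*t^2 + 810*t - 243)
d^5M/dt^5 = 11520/(64*t^6 - 576*t^5 + 2160*t^4 - 4320*t^3 + 4860*t^2 - 2916*t + 729)

E[X^5] = d^5M/dt^5 |_{t=0} = 1280/81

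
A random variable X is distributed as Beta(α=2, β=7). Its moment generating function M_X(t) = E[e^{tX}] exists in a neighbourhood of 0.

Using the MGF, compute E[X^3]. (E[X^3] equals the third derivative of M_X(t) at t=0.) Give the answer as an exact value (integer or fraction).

M_X(t) = ₁F₁(2; 9; t)
M′(t) = 2*₁F₁(3; 10; t)/9
M′′(t) = ₁F₁(4; 11; t)/15
M′′′(t) = 4*₁F₁(5; 12; t)/165

E[X^3] = M′′′(0) = 4/165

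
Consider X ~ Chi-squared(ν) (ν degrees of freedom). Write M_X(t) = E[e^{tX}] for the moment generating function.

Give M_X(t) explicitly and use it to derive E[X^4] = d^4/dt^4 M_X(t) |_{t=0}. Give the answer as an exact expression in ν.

M_X(t) = (1 - 2*t)^(-ν/2)
D^4[M](t) = (ν^4 + 12*ν^3 + 44*ν^2 + 48*ν)/(16*t^4*(1 - 2*t)^(ν/2) - 32*t^3*(1 - 2*t)^(ν/2) + 24*t^2*(1 - 2*t)^(ν/2) - 8*t*(1 - 2*t)^(ν/2) + (1 - 2*t)^(ν/2))

E[X^4] = D^4[M](0) = ν*(ν^3 + 12*ν^2 + 44*ν + 48)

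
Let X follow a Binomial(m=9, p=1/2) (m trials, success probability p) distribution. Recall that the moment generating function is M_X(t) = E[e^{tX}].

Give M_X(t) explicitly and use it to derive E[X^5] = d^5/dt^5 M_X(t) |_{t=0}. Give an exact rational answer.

E[X^5] = M^(5)(0) = 4212

M_X(t) = (e^(t)/2 + 1/2)^9
M^(5)(t) = 59049*e^(9*t)/512 + 576*e^(8*t) + 151263*e^(7*t)/128 + 5103*e^(6*t)/4 + 196875*e^(5*t)/256 + 252*e^(4*t) + 5103*e^(3*t)/128 + 9*e^(2*t)/4 + 9*e^(t)/512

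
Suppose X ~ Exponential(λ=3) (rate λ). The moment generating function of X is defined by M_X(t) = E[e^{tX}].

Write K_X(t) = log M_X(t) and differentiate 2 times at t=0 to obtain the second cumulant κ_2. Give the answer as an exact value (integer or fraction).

M_X(t) = 3/(3 - t)
K_X(t) = log M_X(t) = -log(3 - t) + log(3)
dK/dt = -1/(t - 3)
d^2K/dt^2 = 1/(t^2 - 6*t + 9)

κ_2 = d^2K/dt^2 |_{t=0} = 1/9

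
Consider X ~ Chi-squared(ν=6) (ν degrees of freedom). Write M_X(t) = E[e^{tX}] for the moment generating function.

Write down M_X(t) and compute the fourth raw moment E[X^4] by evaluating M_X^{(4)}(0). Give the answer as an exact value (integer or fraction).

M_X(t) = (1 - 2*t)^(-3)
M^(4)(t) = -5760/(128*t^7 - 448*t^6 + 672*t^5 - 560*t^4 + 280*t^3 - 84*t^2 + 14*t - 1)

E[X^4] = M^(4)(0) = 5760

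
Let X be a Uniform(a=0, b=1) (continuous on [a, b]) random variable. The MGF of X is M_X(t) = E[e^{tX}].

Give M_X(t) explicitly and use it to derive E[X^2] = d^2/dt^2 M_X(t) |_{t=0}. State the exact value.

E[X^2] = d^2M/dt^2 |_{t=0} = 1/3

M_X(t) = (e^(t) - 1)/t
dM/dt = (t*e^(t) - e^(t) + 1)/t^2
d^2M/dt^2 = (t^2*e^(t) - 2*t*e^(t) + 2*e^(t) - 2)/t^3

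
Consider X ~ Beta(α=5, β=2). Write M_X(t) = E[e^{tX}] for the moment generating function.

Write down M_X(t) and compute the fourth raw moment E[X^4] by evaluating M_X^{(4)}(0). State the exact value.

M_X(t) = ₁F₁(5; 7; t)
M^(4)(t) = ₁F₁(9; 11; t)/3

E[X^4] = M^(4)(0) = 1/3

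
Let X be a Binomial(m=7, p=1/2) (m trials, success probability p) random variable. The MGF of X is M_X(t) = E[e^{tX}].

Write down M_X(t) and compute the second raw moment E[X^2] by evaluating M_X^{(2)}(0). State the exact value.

M_X(t) = (e^(t)/2 + 1/2)^7
M′(t) = 7*e^(7*t)/128 + 21*e^(6*t)/64 + 105*e^(5*t)/128 + 35*e^(4*t)/32 + 105*e^(3*t)/128 + 21*e^(2*t)/64 + 7*e^(t)/128
M′′(t) = 49*e^(7*t)/128 + 63*e^(6*t)/32 + 525*e^(5*t)/128 + 35*e^(4*t)/8 + 315*e^(3*t)/128 + 21*e^(2*t)/32 + 7*e^(t)/128

E[X^2] = M′′(0) = 14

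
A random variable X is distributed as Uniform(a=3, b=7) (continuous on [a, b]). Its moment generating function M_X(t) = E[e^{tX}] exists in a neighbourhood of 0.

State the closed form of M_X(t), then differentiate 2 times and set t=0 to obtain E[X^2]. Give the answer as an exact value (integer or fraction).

E[X^2] = M′′(0) = 79/3

M_X(t) = (e^(7*t) - e^(3*t))/(4*t)
M′(t) = (7*t*e^(7*t) - 3*t*e^(3*t) - e^(7*t) + e^(3*t))/(4*t^2)
M′′(t) = (49*t^2*e^(7*t) - 9*t^2*e^(3*t) - 14*t*e^(7*t) + 6*t*e^(3*t) + 2*e^(7*t) - 2*e^(3*t))/(4*t^3)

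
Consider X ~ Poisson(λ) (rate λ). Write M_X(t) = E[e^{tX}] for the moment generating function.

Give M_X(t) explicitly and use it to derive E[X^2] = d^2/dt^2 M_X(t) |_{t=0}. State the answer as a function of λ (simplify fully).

E[X^2] = d^2M/dt^2 |_{t=0} = λ*(λ + 1)

M_X(t) = e^(λ*(e^(t) - 1))
dM/dt = λ*e^(-λ)*e^(t)*e^(λ*e^(t))
d^2M/dt^2 = (λ^2*e^(2*t)*e^(λ*e^(t)) + λ*e^(t)*e^(λ*e^(t)))*e^(-λ)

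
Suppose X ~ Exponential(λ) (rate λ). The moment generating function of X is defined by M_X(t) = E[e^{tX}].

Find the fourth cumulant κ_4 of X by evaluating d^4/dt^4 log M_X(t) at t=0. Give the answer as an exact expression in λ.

M_X(t) = λ/(λ - t)
K_X(t) = log M_X(t) = log(λ) - log(λ - t)
D^4[K](t) = 6/(λ^4 - 4*λ^3*t + 6*λ^2*t^2 - 4*λ*t^3 + t^4)

κ_4 = D^4[K](0) = 6/λ^4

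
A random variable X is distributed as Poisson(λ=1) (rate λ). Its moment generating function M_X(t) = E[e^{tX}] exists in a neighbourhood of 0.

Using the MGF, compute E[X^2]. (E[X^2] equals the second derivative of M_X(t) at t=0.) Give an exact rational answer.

E[X^2] = M^(2)(0) = 2

M_X(t) = e^(e^(t) - 1)
M^(2)(t) = (e^(2*t)*e^(e^(t)) + e^(t)*e^(e^(t)))*e^(-1)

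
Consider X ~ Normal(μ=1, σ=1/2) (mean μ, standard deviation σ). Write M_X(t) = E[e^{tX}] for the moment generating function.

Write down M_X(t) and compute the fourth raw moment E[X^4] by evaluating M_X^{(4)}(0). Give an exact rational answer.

E[X^4] = d^4M/dt^4 |_{t=0} = 43/16

M_X(t) = e^(t^2/8 + t)
dM/dt = t*e^(t)*e^(t^2/8)/4 + e^(t)*e^(t^2/8)
d^2M/dt^2 = t^2*e^(t)*e^(t^2/8)/16 + t*e^(t)*e^(t^2/8)/2 + 5*e^(t)*e^(t^2/8)/4
d^3M/dt^3 = t^3*e^(t)*e^(t^2/8)/64 + 3*t^2*e^(t)*e^(t^2/8)/16 + 15*t*e^(t)*e^(t^2/8)/16 + 7*e^(t)*e^(t^2/8)/4
d^4M/dt^4 = t^4*e^(t)*e^(t^2/8)/256 + t^3*e^(t)*e^(t^2/8)/16 + 15*t^2*e^(t)*e^(t^2/8)/32 + 7*t*e^(t)*e^(t^2/8)/4 + 43*e^(t)*e^(t^2/8)/16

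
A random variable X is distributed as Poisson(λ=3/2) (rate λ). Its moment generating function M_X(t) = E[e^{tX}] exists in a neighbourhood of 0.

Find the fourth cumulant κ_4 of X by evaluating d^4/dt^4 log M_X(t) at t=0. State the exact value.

κ_4 = d^4K/dt^4 |_{t=0} = 3/2

M_X(t) = e^(3*e^(t)/2 - 3/2)
K_X(t) = log M_X(t) = 3*e^(t)/2 - 3/2
dK/dt = 3*e^(t)/2
d^2K/dt^2 = 3*e^(t)/2
d^3K/dt^3 = 3*e^(t)/2
d^4K/dt^4 = 3*e^(t)/2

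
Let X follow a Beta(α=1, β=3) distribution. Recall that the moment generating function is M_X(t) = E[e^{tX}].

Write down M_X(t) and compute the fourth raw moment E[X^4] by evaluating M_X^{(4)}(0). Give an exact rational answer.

M_X(t) = ₁F₁(1; 4; t)
M′(t) = ₁F₁(2; 5; t)/4
M′′(t) = ₁F₁(3; 6; t)/10
M′′′(t) = ₁F₁(4; 7; t)/20
M′′′′(t) = ₁F₁(5; 8; t)/35

E[X^4] = M′′′′(0) = 1/35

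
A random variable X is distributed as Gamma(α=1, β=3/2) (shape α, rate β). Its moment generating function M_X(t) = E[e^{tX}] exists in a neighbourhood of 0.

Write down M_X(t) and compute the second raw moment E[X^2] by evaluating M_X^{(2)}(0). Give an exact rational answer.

E[X^2] = M^(2)(0) = 8/9

M_X(t) = 3/(2*(3/2 - t))
M^(2)(t) = -24/(8*t^3 - 36*t^2 + 54*t - 27)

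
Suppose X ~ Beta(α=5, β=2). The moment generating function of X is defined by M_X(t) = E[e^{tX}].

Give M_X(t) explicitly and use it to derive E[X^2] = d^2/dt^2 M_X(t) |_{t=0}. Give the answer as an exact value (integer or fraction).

E[X^2] = d^2M/dt^2 |_{t=0} = 15/28

M_X(t) = ₁F₁(5; 7; t)
dM/dt = 5*₁F₁(6; 8; t)/7
d^2M/dt^2 = 15*₁F₁(7; 9; t)/28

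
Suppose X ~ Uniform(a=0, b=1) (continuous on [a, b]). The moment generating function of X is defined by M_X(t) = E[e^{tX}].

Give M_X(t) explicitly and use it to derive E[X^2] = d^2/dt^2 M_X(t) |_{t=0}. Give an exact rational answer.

M_X(t) = (e^(t) - 1)/t
D^2[M](t) = (t^2*e^(t) - 2*t*e^(t) + 2*e^(t) - 2)/t^3

E[X^2] = D^2[M](0) = 1/3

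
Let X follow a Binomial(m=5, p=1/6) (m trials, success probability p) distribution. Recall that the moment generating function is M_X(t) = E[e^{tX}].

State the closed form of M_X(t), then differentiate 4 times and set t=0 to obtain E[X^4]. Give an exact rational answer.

M_X(t) = (e^(t)/6 + 5/6)^5
M′(t) = 5*e^(5*t)/7776 + 25*e^(4*t)/1944 + 125*e^(3*t)/1296 + 625*e^(2*t)/1944 + 3125*e^(t)/7776
M′′(t) = 25*e^(5*t)/7776 + 25*e^(4*t)/486 + 125*e^(3*t)/432 + 625*e^(2*t)/972 + 3125*e^(t)/7776
M′′′(t) = 125*e^(5*t)/7776 + 50*e^(4*t)/243 + 125*e^(3*t)/144 + 625*e^(2*t)/486 + 3125*e^(t)/7776
M′′′′(t) = 625*e^(5*t)/7776 + 200*e^(4*t)/243 + 125*e^(3*t)/48 + 625*e^(2*t)/243 + 3125*e^(t)/7776

E[X^4] = M′′′′(0) = 175/27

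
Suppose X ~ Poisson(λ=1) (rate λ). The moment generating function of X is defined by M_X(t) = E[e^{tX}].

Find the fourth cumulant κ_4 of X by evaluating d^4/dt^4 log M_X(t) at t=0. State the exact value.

M_X(t) = e^(e^(t) - 1)
K_X(t) = log M_X(t) = e^(t) - 1
dK/dt = e^(t)
d^2K/dt^2 = e^(t)
d^3K/dt^3 = e^(t)
d^4K/dt^4 = e^(t)

κ_4 = d^4K/dt^4 |_{t=0} = 1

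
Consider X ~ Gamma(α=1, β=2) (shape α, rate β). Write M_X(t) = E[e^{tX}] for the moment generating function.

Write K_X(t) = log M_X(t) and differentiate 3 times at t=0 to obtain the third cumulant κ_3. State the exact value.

M_X(t) = 2/(2 - t)
K_X(t) = log M_X(t) = -log(2 - t) + log(2)
K′(t) = -1/(t - 2)
K′′(t) = 1/(t^2 - 4*t + 4)
K′′′(t) = -2/(t^3 - 6*t^2 + 12*t - 8)

κ_3 = K′′′(0) = 1/4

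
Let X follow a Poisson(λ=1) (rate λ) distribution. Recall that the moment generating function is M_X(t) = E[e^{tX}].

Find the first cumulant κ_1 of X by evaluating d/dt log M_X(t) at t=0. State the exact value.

M_X(t) = e^(e^(t) - 1)
K_X(t) = log M_X(t) = e^(t) - 1
dK/dt = e^(t)

κ_1 = dK/dt |_{t=0} = 1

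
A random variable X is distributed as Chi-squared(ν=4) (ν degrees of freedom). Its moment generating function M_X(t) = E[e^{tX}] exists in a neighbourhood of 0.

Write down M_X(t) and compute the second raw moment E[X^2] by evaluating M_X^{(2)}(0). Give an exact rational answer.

E[X^2] = M′′(0) = 24

M_X(t) = (1 - 2*t)^(-2)
M′(t) = -4/(8*t^3 - 12*t^2 + 6*t - 1)
M′′(t) = 24/(16*t^4 - 32*t^3 + 24*t^2 - 8*t + 1)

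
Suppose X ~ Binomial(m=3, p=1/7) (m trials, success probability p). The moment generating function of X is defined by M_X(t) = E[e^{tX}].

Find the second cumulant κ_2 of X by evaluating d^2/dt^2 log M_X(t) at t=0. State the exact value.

κ_2 = K^(2)(0) = 18/49

M_X(t) = (e^(t)/7 + 6/7)^3
K_X(t) = log M_X(t) = 3*log(e^(t)/7 + 6/7)
K^(2)(t) = 18*e^(t)/(e^(2*t) + 12*e^(t) + 36)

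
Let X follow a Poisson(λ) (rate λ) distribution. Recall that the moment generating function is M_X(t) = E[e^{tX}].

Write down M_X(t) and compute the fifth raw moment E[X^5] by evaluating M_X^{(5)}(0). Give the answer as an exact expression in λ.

E[X^5] = M′′′′′(0) = λ*(λ^4 + 10*λ^3 + 25*λ^2 + 15*λ + 1)

M_X(t) = e^(λ*(e^(t) - 1))
M′(t) = λ*e^(-λ)*e^(t)*e^(λ*e^(t))
M′′(t) = (λ^2*e^(2*t)*e^(λ*e^(t)) + λ*e^(t)*e^(λ*e^(t)))*e^(-λ)
M′′′(t) = (λ^3*e^(3*t)*e^(λ*e^(t)) + 3*λ^2*e^(2*t)*e^(λ*e^(t)) + λ*e^(t)*e^(λ*e^(t)))*e^(-λ)
M′′′′(t) = (λ^4*e^(4*t)*e^(λ*e^(t)) + 6*λ^3*e^(3*t)*e^(λ*e^(t)) + 7*λ^2*e^(2*t)*e^(λ*e^(t)) + λ*e^(t)*e^(λ*e^(t)))*e^(-λ)
M′′′′′(t) = (λ^5*e^(5*t)*e^(λ*e^(t)) + 10*λ^4*e^(4*t)*e^(λ*e^(t)) + 25*λ^3*e^(3*t)*e^(λ*e^(t)) + 15*λ^2*e^(2*t)*e^(λ*e^(t)) + λ*e^(t)*e^(λ*e^(t)))*e^(-λ)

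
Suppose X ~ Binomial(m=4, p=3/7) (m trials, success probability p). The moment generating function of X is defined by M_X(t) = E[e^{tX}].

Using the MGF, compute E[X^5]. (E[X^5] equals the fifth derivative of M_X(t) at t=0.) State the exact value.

E[X^5] = M^(5)(0) = 216336/2401

M_X(t) = (3*e^(t)/7 + 4/7)^4
M^(5)(t) = 82944*e^(4*t)/2401 + 104976*e^(3*t)/2401 + 27648*e^(2*t)/2401 + 768*e^(t)/2401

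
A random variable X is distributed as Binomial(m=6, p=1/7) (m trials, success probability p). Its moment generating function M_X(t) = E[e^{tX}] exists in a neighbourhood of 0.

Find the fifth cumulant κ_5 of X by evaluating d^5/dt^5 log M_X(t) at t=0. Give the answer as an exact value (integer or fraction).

M_X(t) = (e^(t)/7 + 6/7)^6
K_X(t) = log M_X(t) = 6*log(e^(t)/7 + 6/7)
D^5[K](t) = (-36*e^(4*t) + 2376*e^(3*t) - 14256*e^(2*t) + 7776*e^(t))/(e^(5*t) + 30*e^(4*t) + 360*e^(3*t) + 2160*e^(2*t) + 6480*e^(t) + 7776)

κ_5 = D^5[K](0) = -4140/16807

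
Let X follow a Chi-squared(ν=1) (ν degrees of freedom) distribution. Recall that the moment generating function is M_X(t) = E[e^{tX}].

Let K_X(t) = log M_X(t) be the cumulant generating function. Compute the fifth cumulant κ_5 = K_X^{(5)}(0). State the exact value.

κ_5 = K′′′′′(0) = 384

M_X(t) = 1/√(1 - 2*t)
K_X(t) = log M_X(t) = -log(1 - 2*t)/2
K′(t) = -1/(2*t - 1)
K′′(t) = 2/(4*t^2 - 4*t + 1)
K′′′(t) = -8/(8*t^3 - 12*t^2 + 6*t - 1)
K′′′′(t) = 48/(16*t^4 - 32*t^3 + 24*t^2 - 8*t + 1)
K′′′′′(t) = -384/(32*t^5 - 80*t^4 + 80*t^3 - 40*t^2 + 10*t - 1)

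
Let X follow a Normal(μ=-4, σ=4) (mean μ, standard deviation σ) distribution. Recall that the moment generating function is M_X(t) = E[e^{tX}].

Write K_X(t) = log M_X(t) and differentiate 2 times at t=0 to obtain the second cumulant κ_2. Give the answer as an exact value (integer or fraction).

M_X(t) = e^(8*t^2 - 4*t)
K_X(t) = log M_X(t) = 8*t^2 - 4*t
D^2[K](t) = 16

κ_2 = D^2[K](0) = 16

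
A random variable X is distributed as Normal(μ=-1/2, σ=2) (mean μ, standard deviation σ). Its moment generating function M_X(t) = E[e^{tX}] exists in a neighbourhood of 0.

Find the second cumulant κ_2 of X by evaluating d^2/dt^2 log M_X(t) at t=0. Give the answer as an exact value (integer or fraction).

M_X(t) = e^(2*t^2 - t/2)
K_X(t) = log M_X(t) = 2*t^2 - t/2
dK/dt = 4*t - 1/2
d^2K/dt^2 = 4

κ_2 = d^2K/dt^2 |_{t=0} = 4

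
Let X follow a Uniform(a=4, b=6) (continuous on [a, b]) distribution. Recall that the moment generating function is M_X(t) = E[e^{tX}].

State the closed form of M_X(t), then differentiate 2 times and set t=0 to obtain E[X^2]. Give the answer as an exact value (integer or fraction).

M_X(t) = (e^(6*t) - e^(4*t))/(2*t)
D^2[M](t) = (18*t^2*e^(6*t) - 8*t^2*e^(4*t) - 6*t*e^(6*t) + 4*t*e^(4*t) + e^(6*t) - e^(4*t))/t^3

E[X^2] = D^2[M](0) = 76/3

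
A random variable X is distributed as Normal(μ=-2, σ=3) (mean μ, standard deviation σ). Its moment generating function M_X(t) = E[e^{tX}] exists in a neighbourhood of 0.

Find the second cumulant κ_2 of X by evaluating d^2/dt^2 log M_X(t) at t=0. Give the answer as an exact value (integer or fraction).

κ_2 = K′′(0) = 9

M_X(t) = e^(9*t^2/2 - 2*t)
K_X(t) = log M_X(t) = 9*t^2/2 - 2*t
K′(t) = 9*t - 2
K′′(t) = 9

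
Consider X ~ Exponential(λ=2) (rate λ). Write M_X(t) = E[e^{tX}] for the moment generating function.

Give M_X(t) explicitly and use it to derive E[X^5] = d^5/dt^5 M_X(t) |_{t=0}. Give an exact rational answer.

E[X^5] = d^5M/dt^5 |_{t=0} = 15/4

M_X(t) = 2/(2 - t)
dM/dt = 2/(t^2 - 4*t + 4)
d^2M/dt^2 = -4/(t^3 - 6*t^2 + 12*t - 8)
d^3M/dt^3 = 12/(t^4 - 8*t^3 + 24*t^2 - 32*t + 16)
d^4M/dt^4 = -48/(t^5 - 10*t^4 + 40*t^3 - 80*t^2 + 80*t - 32)
d^5M/dt^5 = 240/(t^6 - 12*t^5 + 60*t^4 - 160*t^3 + 240*t^2 - 192*t + 64)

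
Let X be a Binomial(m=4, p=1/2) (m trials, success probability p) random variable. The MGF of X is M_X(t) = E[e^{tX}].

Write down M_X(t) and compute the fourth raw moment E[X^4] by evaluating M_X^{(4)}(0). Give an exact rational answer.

M_X(t) = (e^(t)/2 + 1/2)^4
M^(4)(t) = 16*e^(4*t) + 81*e^(3*t)/4 + 6*e^(2*t) + e^(t)/4

E[X^4] = M^(4)(0) = 85/2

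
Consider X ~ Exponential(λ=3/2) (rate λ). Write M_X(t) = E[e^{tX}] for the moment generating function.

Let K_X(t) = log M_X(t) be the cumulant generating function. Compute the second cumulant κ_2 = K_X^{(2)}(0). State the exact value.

κ_2 = K^(2)(0) = 4/9

M_X(t) = 3/(2*(3/2 - t))
K_X(t) = log M_X(t) = -log(3/2 - t) - log(2) + log(3)
K^(2)(t) = 4/(4*t^2 - 12*t + 9)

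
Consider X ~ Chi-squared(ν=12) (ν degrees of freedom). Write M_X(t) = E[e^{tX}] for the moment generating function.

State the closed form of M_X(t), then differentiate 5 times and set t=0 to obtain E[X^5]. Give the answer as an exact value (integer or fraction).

E[X^5] = M′′′′′(0) = 967680

M_X(t) = (1 - 2*t)^(-6)
M′(t) = -12/(128*t^7 - 448*t^6 + 672*t^5 - 560*t^4 + 280*t^3 - 84*t^2 + 14*t - 1)
M′′(t) = 168/(256*t^8 - 1024*t^7 + 1792*t^6 - 1792*t^5 + 1120*t^4 - 448*t^3 + 112*t^2 - 16*t + 1)
M′′′(t) = -2688/(512*t^9 - 2304*t^8 + 4608*t^7 - 5376*t^6 + 4032*t^5 - 2016*t^4 + 672*t^3 - 144*t^2 + 18*t - 1)
M′′′′(t) = 48384/(1024*t^10 - 5120*t^9 + 11520*t^8 - 15360*t^7 + 13440*t^6 - 8064*t^5 + 3360*t^4 - 960*t^3 + 180*t^2 - 20*t + 1)
M′′′′′(t) = -967680/(2048*t^11 - 11264*t^10 + 28160*t^9 - 42240*t^8 + 42240*t^7 - 29568*t^6 + 14784*t^5 - 5280*t^4 + 1320*t^3 - 220*t^2 + 22*t - 1)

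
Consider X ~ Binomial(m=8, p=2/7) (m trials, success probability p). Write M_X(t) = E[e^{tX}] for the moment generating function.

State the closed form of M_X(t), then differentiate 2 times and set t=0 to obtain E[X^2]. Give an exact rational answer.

E[X^2] = D^2[M](0) = 48/7

M_X(t) = (2*e^(t)/7 + 5/7)^8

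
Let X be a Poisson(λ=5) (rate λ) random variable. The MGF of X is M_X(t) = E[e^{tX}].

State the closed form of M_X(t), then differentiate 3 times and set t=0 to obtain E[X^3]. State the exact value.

E[X^3] = M′′′(0) = 205

M_X(t) = e^(5*e^(t) - 5)
M′(t) = 5*e^(-5)*e^(t)*e^(5*e^(t))
M′′(t) = (25*e^(2*t)*e^(5*e^(t)) + 5*e^(t)*e^(5*e^(t)))*e^(-5)
M′′′(t) = (125*e^(3*t)*e^(5*e^(t)) + 75*e^(2*t)*e^(5*e^(t)) + 5*e^(t)*e^(5*e^(t)))*e^(-5)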